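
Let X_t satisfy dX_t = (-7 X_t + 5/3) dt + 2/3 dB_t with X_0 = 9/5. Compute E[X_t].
E[X_t] = 5/21 + 164*exp(-7*t)/105

Taking expectations and using E[dB_t] = 0, the mean m(t) = E[X_t] satisfies the ODE m'(t) = a m(t) + b with m(0) = x_0. With a = -7, b = 5/3, x_0 = 9/5, the solution is
  m(t) = x_0 * exp(a t) + (b/a) * (exp(a t) - 1)
       = (9/5) * exp((-7) t) + ((5/3)/(-7)) * (exp((-7) t) - 1)
       = 5/21 + 164*exp(-7*t)/105.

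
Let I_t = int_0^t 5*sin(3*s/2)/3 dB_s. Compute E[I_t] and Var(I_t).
E[I_t] = 0; Var(I_t) = 25*t/18 - 25*sin(3*t)/54

The Itô integral of a deterministic integrand f(s) has mean 0 because each increment f(s) * (B_{s+ds} - B_s) has mean 0. By the Itô isometry:
  Var( int_0^t f(s) dB_s ) = E[ (int_0^t f(s) dB_s)^2 ] = int_0^t f(s)^2 ds.
Here f(s) = 5*sin(3*s/2)/3, so f(s)^2 = 25*sin(3*s/2)^2/9. Integrate:
  int_0^t (25*sin(3*s/2)^2/9) ds = 25*t/18 - 25*sin(3*t)/54.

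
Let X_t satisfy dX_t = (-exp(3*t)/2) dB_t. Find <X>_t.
<X>_t = exp(6*t)/24 - 1/24

For an Itô process dX_t = a(t) dt + b(t) dB_t, the quadratic variation is <X>_t = int_0^t b(s)^2 ds (the drift term does not contribute). Here b(s) = -exp(3*s)/2, so
  b(s)^2 = exp(6*s)/4.
Integrating from 0 to t:
  <X>_t = int_0^t (exp(6*s)/4) ds = exp(6*t)/24 - 1/24.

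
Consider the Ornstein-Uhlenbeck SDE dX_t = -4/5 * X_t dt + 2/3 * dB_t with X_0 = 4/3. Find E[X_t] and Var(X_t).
E[X_t] = 4*exp(-4*t/5)/3; Var(X_t) = 5/18 - 5*exp(-8*t/5)/18

The OU SDE dX = -theta X dt + sigma dB admits the integrating factor exp(theta t): d(exp(theta t) X_t) = sigma exp(theta t) dB_t. Integrating from 0 to t:
  X_t = x_0 * exp(-theta t) + sigma * int_0^t exp(-theta (t-s)) dB_s.
The Itô integral has mean 0 and (by the Itô isometry) variance sigma^2 * int_0^t exp(-2 theta (t - s)) ds = sigma^2 * (1 - exp(-2 theta t)) / (2 theta).
With theta = 4/5, sigma = 2/3, x_0 = 4/3:
  E[X_t] = 4/3 * exp(-4/5 t) = 4*exp(-4*t/5)/3
  Var(X_t) = (2/3)^2 * (1 - exp(-2*4/5 t)) / (2 * 4/5) = 5/18 - 5*exp(-8*t/5)/18.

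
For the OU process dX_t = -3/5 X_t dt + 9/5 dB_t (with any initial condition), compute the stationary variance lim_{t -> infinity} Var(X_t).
lim Var(X_t) = 27/10

The OU SDE dX = -theta X dt + sigma dB admits the integrating factor exp(theta t): d(exp(theta t) X_t) = sigma exp(theta t) dB_t. Integrating from 0 to t gives X_t = x_0 * exp(-theta t) + sigma * int_0^t exp(-theta (t-s)) dB_s for any initial x_0. The Itô integral has variance (by the Itô isometry) sigma^2 * int_0^t exp(-2 theta (t - s)) ds = sigma^2 * (1 - exp(-2 theta t)) / (2 theta), independent of x_0.
With theta = 3/5, sigma = 9/5:
  Var(X_t) = (9/5)^2 * (1 - exp(-2*3/5 t)) / (2 * 3/5) = 27/10 - 27*exp(-6*t/5)/10.
As t -> infinity, exp(-2*3/5 t) -> 0, so the stationary variance is sigma^2 / (2 theta) = 27/10.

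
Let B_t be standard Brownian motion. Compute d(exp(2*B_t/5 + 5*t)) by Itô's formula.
d(exp(2*B_t/5 + 5*t)) = (127*exp(2*B_t/5 + 5*t)/25) dt + (2*exp(2*B_t/5 + 5*t)/5) dB_t

Itô's formula for f(t, x): d f(t, B_t) = (f_t + (1/2) f_xx) dt + f_x dB_t. Compute partials of f(t, x) = exp(5*t + 2*x/5):
  f_t(t,x)  = 5*exp(5*t + 2*x/5)
  f_x(t,x)  = 2*exp(5*t + 2*x/5)/5
  f_xx(t,x) = 4*exp(5*t + 2*x/5)/25
Assemble drift = f_t + (1/2) f_xx = 127*exp(5*t + 2*x/5)/25 and diffusion = f_x = 2*exp(5*t + 2*x/5)/5. Substituting x = B_t:
  d(exp(2*B_t/5 + 5*t)) = (127*exp(2*B_t/5 + 5*t)/25) dt + (2*exp(2*B_t/5 + 5*t)/5) dB_t.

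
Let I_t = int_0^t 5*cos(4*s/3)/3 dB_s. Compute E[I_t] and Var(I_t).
E[I_t] = 0; Var(I_t) = 25*t/18 + 25*sin(4*t/3)*cos(4*t/3)/24

The Itô integral of a deterministic integrand f(s) has mean 0 because each increment f(s) * (B_{s+ds} - B_s) has mean 0. By the Itô isometry:
  Var( int_0^t f(s) dB_s ) = E[ (int_0^t f(s) dB_s)^2 ] = int_0^t f(s)^2 ds.
Here f(s) = 5*cos(4*s/3)/3, so f(s)^2 = 25*cos(4*s/3)^2/9. Integrate:
  int_0^t (25*cos(4*s/3)^2/9) ds = 25*t/18 + 25*sin(4*t/3)*cos(4*t/3)/24.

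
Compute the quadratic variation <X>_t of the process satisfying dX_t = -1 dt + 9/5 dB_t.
<X>_t = 81*t/25

For an Itô process dX_t = a(t) dt + b(t) dB_t, the quadratic variation is <X>_t = int_0^t b(s)^2 ds (the drift term does not contribute). Here b(s) = 9/5, so
  b(s)^2 = 81/25.
Integrating from 0 to t:
  <X>_t = int_0^t (81/25) ds = 81*t/25.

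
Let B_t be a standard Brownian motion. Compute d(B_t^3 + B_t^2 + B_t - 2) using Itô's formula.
d(B_t^3 + B_t^2 + B_t - 2) = (3*B_t + 1) dt + (3*B_t^2 + 2*B_t + 1) dB_t

Itô's formula for f(B_t) gives d f(B_t) = f'(B_t) dB_t + (1/2) f''(B_t) dt. Compute derivatives of f(x) = x^3 + x^2 + x - 2:
  f'(x)  = 3*x^2 + 2*x + 1
  f''(x) = 6*x + 2
Substitute x = B_t and multiply the f'' term by 1/2:
  drift     = (1/2) * (6*x + 2) evaluated at B_t = 3*B_t + 1
  diffusion = (3*x^2 + 2*x + 1) evaluated at B_t = 3*B_t^2 + 2*B_t + 1
Therefore d(B_t^3 + B_t^2 + B_t - 2) = (3*B_t + 1) dt + (3*B_t^2 + 2*B_t + 1) dB_t.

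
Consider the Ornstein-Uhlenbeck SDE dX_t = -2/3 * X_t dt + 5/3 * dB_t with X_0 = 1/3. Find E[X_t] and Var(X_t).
E[X_t] = exp(-2*t/3)/3; Var(X_t) = 25/12 - 25*exp(-4*t/3)/12

The OU SDE dX = -theta X dt + sigma dB admits the integrating factor exp(theta t): d(exp(theta t) X_t) = sigma exp(theta t) dB_t. Integrating from 0 to t:
  X_t = x_0 * exp(-theta t) + sigma * int_0^t exp(-theta (t-s)) dB_s.
The Itô integral has mean 0 and (by the Itô isometry) variance sigma^2 * int_0^t exp(-2 theta (t - s)) ds = sigma^2 * (1 - exp(-2 theta t)) / (2 theta).
With theta = 2/3, sigma = 5/3, x_0 = 1/3:
  E[X_t] = 1/3 * exp(-2/3 t) = exp(-2*t/3)/3
  Var(X_t) = (5/3)^2 * (1 - exp(-2*2/3 t)) / (2 * 2/3) = 25/12 - 25*exp(-4*t/3)/12.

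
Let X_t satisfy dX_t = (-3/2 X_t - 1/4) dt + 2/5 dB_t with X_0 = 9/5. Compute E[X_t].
E[X_t] = -1/6 + 59*exp(-3*t/2)/30

Taking expectations and using E[dB_t] = 0, the mean m(t) = E[X_t] satisfies the ODE m'(t) = a m(t) + b with m(0) = x_0. With a = -3/2, b = -1/4, x_0 = 9/5, the solution is
  m(t) = x_0 * exp(a t) + (b/a) * (exp(a t) - 1)
       = (9/5) * exp((-3/2) t) + ((-1/4)/(-3/2)) * (exp((-3/2) t) - 1)
       = -1/6 + 59*exp(-3*t/2)/30.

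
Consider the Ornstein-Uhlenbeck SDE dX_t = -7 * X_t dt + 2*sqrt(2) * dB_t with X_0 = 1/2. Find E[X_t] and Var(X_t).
E[X_t] = exp(-7*t)/2; Var(X_t) = 4/7 - 4*exp(-14*t)/7

The OU SDE dX = -theta X dt + sigma dB admits the integrating factor exp(theta t): d(exp(theta t) X_t) = sigma exp(theta t) dB_t. Integrating from 0 to t:
  X_t = x_0 * exp(-theta t) + sigma * int_0^t exp(-theta (t-s)) dB_s.
The Itô integral has mean 0 and (by the Itô isometry) variance sigma^2 * int_0^t exp(-2 theta (t - s)) ds = sigma^2 * (1 - exp(-2 theta t)) / (2 theta).
With theta = 7, sigma = 2*sqrt(2), x_0 = 1/2:
  E[X_t] = 1/2 * exp(-7 t) = exp(-7*t)/2
  Var(X_t) = (2*sqrt(2))^2 * (1 - exp(-2*7 t)) / (2 * 7) = 4/7 - 4*exp(-14*t)/7.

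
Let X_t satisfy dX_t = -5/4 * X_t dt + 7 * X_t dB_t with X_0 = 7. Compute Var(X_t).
Var(X_t) = (49*exp(49*t) - 49)*exp(-5*t/2)

For GBM dX = mu X dt + sigma X dB with X_0 = x_0, apply Itô to Y = log X: dY = (mu - sigma^2/2) dt + sigma dB, so Y_t = log(x_0) + (mu - sigma^2/2) t + sigma B_t and hence X_t = x_0 * exp((mu - sigma^2/2) t + sigma B_t).
With mu = -5/4, sigma = 7, x_0 = 7, this gives:
  X_t = 7 * exp((-103/4) * t + (7) * B_t).
Since sigma*B_t ~ Normal(0, sigma^2 t), E[exp(sigma*B_t)] = exp(sigma^2 t / 2); so E[X_t] = x_0 * exp((mu - sigma^2/2) t) * exp(sigma^2 t / 2) = x_0 * exp(mu t) = 7*exp(-5*t/4).
Var(X_t) = E[X_t^2] - (E[X_t])^2 = x_0^2 * exp(2 mu t) * (exp(sigma^2 t) - 1) = (49*exp(49*t) - 49)*exp(-5*t/2).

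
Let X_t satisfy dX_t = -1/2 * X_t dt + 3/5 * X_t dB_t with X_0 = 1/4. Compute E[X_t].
E[X_t] = exp(-t/2)/4

For GBM dX = mu X dt + sigma X dB with X_0 = x_0, apply Itô to Y = log X: dY = (mu - sigma^2/2) dt + sigma dB, so Y_t = log(x_0) + (mu - sigma^2/2) t + sigma B_t and hence X_t = x_0 * exp((mu - sigma^2/2) t + sigma B_t).
With mu = -1/2, sigma = 3/5, x_0 = 1/4, this gives:
  X_t = 1/4 * exp((-17/25) * t + (3/5) * B_t).
Since sigma*B_t ~ Normal(0, sigma^2 t), E[exp(sigma*B_t)] = exp(sigma^2 t / 2); so E[X_t] = x_0 * exp((mu - sigma^2/2) t) * exp(sigma^2 t / 2) = x_0 * exp(mu t) = exp(-t/2)/4.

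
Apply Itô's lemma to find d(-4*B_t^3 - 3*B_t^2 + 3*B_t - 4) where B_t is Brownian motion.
d(-4*B_t^3 - 3*B_t^2 + 3*B_t - 4) = (-12*B_t - 3) dt + (-12*B_t^2 - 6*B_t + 3) dB_t

Itô's formula for f(B_t) gives d f(B_t) = f'(B_t) dB_t + (1/2) f''(B_t) dt. Compute derivatives of f(x) = -4*x^3 - 3*x^2 + 3*x - 4:
  f'(x)  = -12*x^2 - 6*x + 3
  f''(x) = -24*x - 6
Substitute x = B_t and multiply the f'' term by 1/2:
  drift     = (1/2) * (-24*x - 6) evaluated at B_t = -12*B_t - 3
  diffusion = (-12*x^2 - 6*x + 3) evaluated at B_t = -12*B_t^2 - 6*B_t + 3
Therefore d(-4*B_t^3 - 3*B_t^2 + 3*B_t - 4) = (-12*B_t - 3) dt + (-12*B_t^2 - 6*B_t + 3) dB_t.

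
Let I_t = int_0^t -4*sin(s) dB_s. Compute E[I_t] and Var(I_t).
E[I_t] = 0; Var(I_t) = 8*t - 4*sin(2*t)

The Itô integral of a deterministic integrand f(s) has mean 0 because each increment f(s) * (B_{s+ds} - B_s) has mean 0. By the Itô isometry:
  Var( int_0^t f(s) dB_s ) = E[ (int_0^t f(s) dB_s)^2 ] = int_0^t f(s)^2 ds.
Here f(s) = -4*sin(s), so f(s)^2 = 16*sin(s)^2. Integrate:
  int_0^t (16*sin(s)^2) ds = 8*t - 4*sin(2*t).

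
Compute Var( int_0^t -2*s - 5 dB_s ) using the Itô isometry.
Var = t*(4*t^2 + 30*t + 75)/3

The Itô integral of a deterministic integrand f(s) has mean 0 because each increment f(s) * (B_{s+ds} - B_s) has mean 0. By the Itô isometry:
  Var( int_0^t f(s) dB_s ) = E[ (int_0^t f(s) dB_s)^2 ] = int_0^t f(s)^2 ds.
Here f(s) = -2*s - 5, so f(s)^2 = (2*s + 5)^2. Integrate:
  int_0^t ((2*s + 5)^2) ds = t*(4*t^2 + 30*t + 75)/3.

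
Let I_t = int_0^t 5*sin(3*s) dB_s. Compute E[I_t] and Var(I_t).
E[I_t] = 0; Var(I_t) = 25*t/2 - 25*sin(6*t)/12

The Itô integral of a deterministic integrand f(s) has mean 0 because each increment f(s) * (B_{s+ds} - B_s) has mean 0. By the Itô isometry:
  Var( int_0^t f(s) dB_s ) = E[ (int_0^t f(s) dB_s)^2 ] = int_0^t f(s)^2 ds.
Here f(s) = 5*sin(3*s), so f(s)^2 = 25*sin(3*s)^2. Integrate:
  int_0^t (25*sin(3*s)^2) ds = 25*t/2 - 25*sin(6*t)/12.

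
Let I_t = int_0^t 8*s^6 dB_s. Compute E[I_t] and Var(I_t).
E[I_t] = 0; Var(I_t) = 64*t^13/13

The Itô integral of a deterministic integrand f(s) has mean 0 because each increment f(s) * (B_{s+ds} - B_s) has mean 0. By the Itô isometry:
  Var( int_0^t f(s) dB_s ) = E[ (int_0^t f(s) dB_s)^2 ] = int_0^t f(s)^2 ds.
Here f(s) = 8*s^6, so f(s)^2 = 64*s^12. Integrate:
  int_0^t (64*s^12) ds = 64*t^13/13.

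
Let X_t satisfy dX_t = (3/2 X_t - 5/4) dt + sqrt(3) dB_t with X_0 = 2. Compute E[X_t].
E[X_t] = 7*exp(3*t/2)/6 + 5/6

Taking expectations and using E[dB_t] = 0, the mean m(t) = E[X_t] satisfies the ODE m'(t) = a m(t) + b with m(0) = x_0. With a = 3/2, b = -5/4, x_0 = 2, the solution is
  m(t) = x_0 * exp(a t) + (b/a) * (exp(a t) - 1)
       = 2 * exp((3/2) t) + ((-5/4)/(3/2)) * (exp((3/2) t) - 1)
       = 7*exp(3*t/2)/6 + 5/6.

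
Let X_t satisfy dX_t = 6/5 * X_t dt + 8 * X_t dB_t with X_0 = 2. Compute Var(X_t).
Var(X_t) = 4*(exp(64*t) - 1)*exp(12*t/5)

For GBM dX = mu X dt + sigma X dB with X_0 = x_0, apply Itô to Y = log X: dY = (mu - sigma^2/2) dt + sigma dB, so Y_t = log(x_0) + (mu - sigma^2/2) t + sigma B_t and hence X_t = x_0 * exp((mu - sigma^2/2) t + sigma B_t).
With mu = 6/5, sigma = 8, x_0 = 2, this gives:
  X_t = 2 * exp((-154/5) * t + (8) * B_t).
Since sigma*B_t ~ Normal(0, sigma^2 t), E[exp(sigma*B_t)] = exp(sigma^2 t / 2); so E[X_t] = x_0 * exp((mu - sigma^2/2) t) * exp(sigma^2 t / 2) = x_0 * exp(mu t) = 2*exp(6*t/5).
Var(X_t) = E[X_t^2] - (E[X_t])^2 = x_0^2 * exp(2 mu t) * (exp(sigma^2 t) - 1) = 4*(exp(64*t) - 1)*exp(12*t/5).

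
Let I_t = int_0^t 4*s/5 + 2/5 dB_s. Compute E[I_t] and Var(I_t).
E[I_t] = 0; Var(I_t) = 4*t*(4*t^2 + 6*t + 3)/75

The Itô integral of a deterministic integrand f(s) has mean 0 because each increment f(s) * (B_{s+ds} - B_s) has mean 0. By the Itô isometry:
  Var( int_0^t f(s) dB_s ) = E[ (int_0^t f(s) dB_s)^2 ] = int_0^t f(s)^2 ds.
Here f(s) = 4*s/5 + 2/5, so f(s)^2 = 4*(2*s + 1)^2/25. Integrate:
  int_0^t (4*(2*s + 1)^2/25) ds = 4*t*(4*t^2 + 6*t + 3)/75.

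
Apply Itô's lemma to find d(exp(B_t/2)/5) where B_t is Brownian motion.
d(exp(B_t/2)/5) = (exp(B_t/2)/40) dt + (exp(B_t/2)/10) dB_t

Itô's formula for f(B_t) gives d f(B_t) = f'(B_t) dB_t + (1/2) f''(B_t) dt. Compute derivatives of f(x) = exp(x/2)/5:
  f'(x)  = exp(x/2)/10
  f''(x) = exp(x/2)/20
Substitute x = B_t and multiply the f'' term by 1/2:
  drift     = (1/2) * (exp(x/2)/20) evaluated at B_t = exp(B_t/2)/40
  diffusion = (exp(x/2)/10) evaluated at B_t = exp(B_t/2)/10
Therefore d(exp(B_t/2)/5) = (exp(B_t/2)/40) dt + (exp(B_t/2)/10) dB_t.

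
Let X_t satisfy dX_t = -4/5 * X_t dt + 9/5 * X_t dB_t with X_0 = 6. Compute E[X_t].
E[X_t] = 6*exp(-4*t/5)

For GBM dX = mu X dt + sigma X dB with X_0 = x_0, apply Itô to Y = log X: dY = (mu - sigma^2/2) dt + sigma dB, so Y_t = log(x_0) + (mu - sigma^2/2) t + sigma B_t and hence X_t = x_0 * exp((mu - sigma^2/2) t + sigma B_t).
With mu = -4/5, sigma = 9/5, x_0 = 6, this gives:
  X_t = 6 * exp((-121/50) * t + (9/5) * B_t).
Since sigma*B_t ~ Normal(0, sigma^2 t), E[exp(sigma*B_t)] = exp(sigma^2 t / 2); so E[X_t] = x_0 * exp((mu - sigma^2/2) t) * exp(sigma^2 t / 2) = x_0 * exp(mu t) = 6*exp(-4*t/5).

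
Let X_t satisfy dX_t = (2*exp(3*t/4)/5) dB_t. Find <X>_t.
<X>_t = 8*exp(3*t/2)/75 - 8/75

For an Itô process dX_t = a(t) dt + b(t) dB_t, the quadratic variation is <X>_t = int_0^t b(s)^2 ds (the drift term does not contribute). Here b(s) = 2*exp(3*s/4)/5, so
  b(s)^2 = 4*exp(3*s/2)/25.
Integrating from 0 to t:
  <X>_t = int_0^t (4*exp(3*s/2)/25) ds = 8*exp(3*t/2)/75 - 8/75.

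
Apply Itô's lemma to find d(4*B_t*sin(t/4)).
d(4*B_t*sin(t/4)) = (B_t*cos(t/4)) dt + (4*sin(t/4)) dB_t

Itô's formula for f(t, x): d f(t, B_t) = (f_t + (1/2) f_xx) dt + f_x dB_t. Compute partials of f(t, x) = 4*x*sin(t/4):
  f_t(t,x)  = x*cos(t/4)
  f_x(t,x)  = 4*sin(t/4)
  f_xx(t,x) = 0
Assemble drift = f_t + (1/2) f_xx = x*cos(t/4) and diffusion = f_x = 4*sin(t/4). Substituting x = B_t:
  d(4*B_t*sin(t/4)) = (B_t*cos(t/4)) dt + (4*sin(t/4)) dB_t.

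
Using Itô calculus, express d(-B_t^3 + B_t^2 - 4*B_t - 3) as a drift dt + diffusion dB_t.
d(-B_t^3 + B_t^2 - 4*B_t - 3) = (1 - 3*B_t) dt + (-3*B_t^2 + 2*B_t - 4) dB_t

Itô's formula for f(B_t) gives d f(B_t) = f'(B_t) dB_t + (1/2) f''(B_t) dt. Compute derivatives of f(x) = -x^3 + x^2 - 4*x - 3:
  f'(x)  = -3*x^2 + 2*x - 4
  f''(x) = 2 - 6*x
Substitute x = B_t and multiply the f'' term by 1/2:
  drift     = (1/2) * (2 - 6*x) evaluated at B_t = 1 - 3*B_t
  diffusion = (-3*x^2 + 2*x - 4) evaluated at B_t = -3*B_t^2 + 2*B_t - 4
Therefore d(-B_t^3 + B_t^2 - 4*B_t - 3) = (1 - 3*B_t) dt + (-3*B_t^2 + 2*B_t - 4) dB_t.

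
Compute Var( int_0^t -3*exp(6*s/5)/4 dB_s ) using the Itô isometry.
Var = 15*exp(12*t/5)/64 - 15/64

The Itô integral of a deterministic integrand f(s) has mean 0 because each increment f(s) * (B_{s+ds} - B_s) has mean 0. By the Itô isometry:
  Var( int_0^t f(s) dB_s ) = E[ (int_0^t f(s) dB_s)^2 ] = int_0^t f(s)^2 ds.
Here f(s) = -3*exp(6*s/5)/4, so f(s)^2 = 9*exp(12*s/5)/16. Integrate:
  int_0^t (9*exp(12*s/5)/16) ds = 15*exp(12*t/5)/64 - 15/64.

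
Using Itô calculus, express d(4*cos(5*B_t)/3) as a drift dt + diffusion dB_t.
d(4*cos(5*B_t)/3) = (-50*cos(5*B_t)/3) dt + (-20*sin(5*B_t)/3) dB_t

Itô's formula for f(B_t) gives d f(B_t) = f'(B_t) dB_t + (1/2) f''(B_t) dt. Compute derivatives of f(x) = 4*cos(5*x)/3:
  f'(x)  = -20*sin(5*x)/3
  f''(x) = -100*cos(5*x)/3
Substitute x = B_t and multiply the f'' term by 1/2:
  drift     = (1/2) * (-100*cos(5*x)/3) evaluated at B_t = -50*cos(5*B_t)/3
  diffusion = (-20*sin(5*x)/3) evaluated at B_t = -20*sin(5*B_t)/3
Therefore d(4*cos(5*B_t)/3) = (-50*cos(5*B_t)/3) dt + (-20*sin(5*B_t)/3) dB_t.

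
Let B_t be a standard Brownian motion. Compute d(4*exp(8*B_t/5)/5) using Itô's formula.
d(4*exp(8*B_t/5)/5) = (128*exp(8*B_t/5)/125) dt + (32*exp(8*B_t/5)/25) dB_t

Itô's formula for f(B_t) gives d f(B_t) = f'(B_t) dB_t + (1/2) f''(B_t) dt. Compute derivatives of f(x) = 4*exp(8*x/5)/5:
  f'(x)  = 32*exp(8*x/5)/25
  f''(x) = 256*exp(8*x/5)/125
Substitute x = B_t and multiply the f'' term by 1/2:
  drift     = (1/2) * (256*exp(8*x/5)/125) evaluated at B_t = 128*exp(8*B_t/5)/125
  diffusion = (32*exp(8*x/5)/25) evaluated at B_t = 32*exp(8*B_t/5)/25
Therefore d(4*exp(8*B_t/5)/5) = (128*exp(8*B_t/5)/125) dt + (32*exp(8*B_t/5)/25) dB_t.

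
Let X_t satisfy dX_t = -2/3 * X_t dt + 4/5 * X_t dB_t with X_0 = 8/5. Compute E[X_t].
E[X_t] = 8*exp(-2*t/3)/5

For GBM dX = mu X dt + sigma X dB with X_0 = x_0, apply Itô to Y = log X: dY = (mu - sigma^2/2) dt + sigma dB, so Y_t = log(x_0) + (mu - sigma^2/2) t + sigma B_t and hence X_t = x_0 * exp((mu - sigma^2/2) t + sigma B_t).
With mu = -2/3, sigma = 4/5, x_0 = 8/5, this gives:
  X_t = 8/5 * exp((-74/75) * t + (4/5) * B_t).
Since sigma*B_t ~ Normal(0, sigma^2 t), E[exp(sigma*B_t)] = exp(sigma^2 t / 2); so E[X_t] = x_0 * exp((mu - sigma^2/2) t) * exp(sigma^2 t / 2) = x_0 * exp(mu t) = 8*exp(-2*t/3)/5.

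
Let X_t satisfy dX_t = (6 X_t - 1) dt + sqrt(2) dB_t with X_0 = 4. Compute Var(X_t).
Var(X_t) = exp(12*t)/6 - 1/6

The variance V(t) = Var(X_t) satisfies V'(t) = 2 a V(t) + c^2 with V(0) = 0 (drift coefficient is linear in X, diffusion is constant). With a = 6, c = sqrt(2), the solution is
  V(t) = (c^2 / (2 a)) * (exp(2 a t) - 1)
       = (sqrt(2)^2 / (2*6)) * (exp(12 t) - 1)
       = exp(12*t)/6 - 1/6.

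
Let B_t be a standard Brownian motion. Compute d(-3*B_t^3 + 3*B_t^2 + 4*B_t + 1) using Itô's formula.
d(-3*B_t^3 + 3*B_t^2 + 4*B_t + 1) = (3 - 9*B_t) dt + (-9*B_t^2 + 6*B_t + 4) dB_t

Itô's formula for f(B_t) gives d f(B_t) = f'(B_t) dB_t + (1/2) f''(B_t) dt. Compute derivatives of f(x) = -3*x^3 + 3*x^2 + 4*x + 1:
  f'(x)  = -9*x^2 + 6*x + 4
  f''(x) = 6 - 18*x
Substitute x = B_t and multiply the f'' term by 1/2:
  drift     = (1/2) * (6 - 18*x) evaluated at B_t = 3 - 9*B_t
  diffusion = (-9*x^2 + 6*x + 4) evaluated at B_t = -9*B_t^2 + 6*B_t + 4
Therefore d(-3*B_t^3 + 3*B_t^2 + 4*B_t + 1) = (3 - 9*B_t) dt + (-9*B_t^2 + 6*B_t + 4) dB_t.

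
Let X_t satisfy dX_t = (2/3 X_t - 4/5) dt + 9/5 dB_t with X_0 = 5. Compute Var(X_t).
Var(X_t) = 243*exp(4*t/3)/100 - 243/100

The variance V(t) = Var(X_t) satisfies V'(t) = 2 a V(t) + c^2 with V(0) = 0 (drift coefficient is linear in X, diffusion is constant). With a = 2/3, c = 9/5, the solution is
  V(t) = (c^2 / (2 a)) * (exp(2 a t) - 1)
       = ((9/5)^2 / (2*(2/3))) * (exp((4/3) t) - 1)
       = 243*exp(4*t/3)/100 - 243/100.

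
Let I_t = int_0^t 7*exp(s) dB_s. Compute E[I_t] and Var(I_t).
E[I_t] = 0; Var(I_t) = 49*exp(2*t)/2 - 49/2

The Itô integral of a deterministic integrand f(s) has mean 0 because each increment f(s) * (B_{s+ds} - B_s) has mean 0. By the Itô isometry:
  Var( int_0^t f(s) dB_s ) = E[ (int_0^t f(s) dB_s)^2 ] = int_0^t f(s)^2 ds.
Here f(s) = 7*exp(s), so f(s)^2 = 49*exp(2*s). Integrate:
  int_0^t (49*exp(2*s)) ds = 49*exp(2*t)/2 - 49/2.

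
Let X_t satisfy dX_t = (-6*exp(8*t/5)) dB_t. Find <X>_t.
<X>_t = 45*exp(16*t/5)/4 - 45/4

For an Itô process dX_t = a(t) dt + b(t) dB_t, the quadratic variation is <X>_t = int_0^t b(s)^2 ds (the drift term does not contribute). Here b(s) = -6*exp(8*s/5), so
  b(s)^2 = 36*exp(16*s/5).
Integrating from 0 to t:
  <X>_t = int_0^t (36*exp(16*s/5)) ds = 45*exp(16*t/5)/4 - 45/4.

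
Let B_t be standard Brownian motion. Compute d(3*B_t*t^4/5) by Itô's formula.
d(3*B_t*t^4/5) = (12*B_t*t^3/5) dt + (3*t^4/5) dB_t

Itô's formula for f(t, x): d f(t, B_t) = (f_t + (1/2) f_xx) dt + f_x dB_t. Compute partials of f(t, x) = 3*t^4*x/5:
  f_t(t,x)  = 12*t^3*x/5
  f_x(t,x)  = 3*t^4/5
  f_xx(t,x) = 0
Assemble drift = f_t + (1/2) f_xx = 12*t^3*x/5 and diffusion = f_x = 3*t^4/5. Substituting x = B_t:
  d(3*B_t*t^4/5) = (12*B_t*t^3/5) dt + (3*t^4/5) dB_t.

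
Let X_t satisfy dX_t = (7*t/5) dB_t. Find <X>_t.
<X>_t = 49*t^3/75

For an Itô process dX_t = a(t) dt + b(t) dB_t, the quadratic variation is <X>_t = int_0^t b(s)^2 ds (the drift term does not contribute). Here b(s) = 7*s/5, so
  b(s)^2 = 49*s^2/25.
Integrating from 0 to t:
  <X>_t = int_0^t (49*s^2/25) ds = 49*t^3/75.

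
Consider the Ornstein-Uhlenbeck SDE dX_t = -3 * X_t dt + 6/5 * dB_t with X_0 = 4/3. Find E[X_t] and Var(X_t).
E[X_t] = 4*exp(-3*t)/3; Var(X_t) = 6/25 - 6*exp(-6*t)/25

The OU SDE dX = -theta X dt + sigma dB admits the integrating factor exp(theta t): d(exp(theta t) X_t) = sigma exp(theta t) dB_t. Integrating from 0 to t:
  X_t = x_0 * exp(-theta t) + sigma * int_0^t exp(-theta (t-s)) dB_s.
The Itô integral has mean 0 and (by the Itô isometry) variance sigma^2 * int_0^t exp(-2 theta (t - s)) ds = sigma^2 * (1 - exp(-2 theta t)) / (2 theta).
With theta = 3, sigma = 6/5, x_0 = 4/3:
  E[X_t] = 4/3 * exp(-3 t) = 4*exp(-3*t)/3
  Var(X_t) = (6/5)^2 * (1 - exp(-2*3 t)) / (2 * 3) = 6/25 - 6*exp(-6*t)/25.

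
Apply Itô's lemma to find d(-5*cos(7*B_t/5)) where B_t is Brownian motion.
d(-5*cos(7*B_t/5)) = (49*cos(7*B_t/5)/10) dt + (7*sin(7*B_t/5)) dB_t

Itô's formula for f(B_t) gives d f(B_t) = f'(B_t) dB_t + (1/2) f''(B_t) dt. Compute derivatives of f(x) = -5*cos(7*x/5):
  f'(x)  = 7*sin(7*x/5)
  f''(x) = 49*cos(7*x/5)/5
Substitute x = B_t and multiply the f'' term by 1/2:
  drift     = (1/2) * (49*cos(7*x/5)/5) evaluated at B_t = 49*cos(7*B_t/5)/10
  diffusion = (7*sin(7*x/5)) evaluated at B_t = 7*sin(7*B_t/5)
Therefore d(-5*cos(7*B_t/5)) = (49*cos(7*B_t/5)/10) dt + (7*sin(7*B_t/5)) dB_t.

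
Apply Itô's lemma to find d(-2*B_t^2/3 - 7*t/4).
d(-2*B_t^2/3 - 7*t/4) = (-29/12) dt + (-4*B_t/3) dB_t

Itô's formula for f(t, x): d f(t, B_t) = (f_t + (1/2) f_xx) dt + f_x dB_t. Compute partials of f(t, x) = -7*t/4 - 2*x^2/3:
  f_t(t,x)  = -7/4
  f_x(t,x)  = -4*x/3
  f_xx(t,x) = -4/3
Assemble drift = f_t + (1/2) f_xx = -29/12 and diffusion = f_x = -4*x/3. Substituting x = B_t:
  d(-2*B_t^2/3 - 7*t/4) = (-29/12) dt + (-4*B_t/3) dB_t.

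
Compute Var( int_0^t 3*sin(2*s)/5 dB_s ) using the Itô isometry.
Var = 9*t/50 - 9*sin(4*t)/200

The Itô integral of a deterministic integrand f(s) has mean 0 because each increment f(s) * (B_{s+ds} - B_s) has mean 0. By the Itô isometry:
  Var( int_0^t f(s) dB_s ) = E[ (int_0^t f(s) dB_s)^2 ] = int_0^t f(s)^2 ds.
Here f(s) = 3*sin(2*s)/5, so f(s)^2 = 9*sin(2*s)^2/25. Integrate:
  int_0^t (9*sin(2*s)^2/25) ds = 9*t/50 - 9*sin(4*t)/200.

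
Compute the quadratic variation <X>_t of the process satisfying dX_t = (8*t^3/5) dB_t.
<X>_t = 64*t^7/175

For an Itô process dX_t = a(t) dt + b(t) dB_t, the quadratic variation is <X>_t = int_0^t b(s)^2 ds (the drift term does not contribute). Here b(s) = 8*s^3/5, so
  b(s)^2 = 64*s^6/25.
Integrating from 0 to t:
  <X>_t = int_0^t (64*s^6/25) ds = 64*t^7/175.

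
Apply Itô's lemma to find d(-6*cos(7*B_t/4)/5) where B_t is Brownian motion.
d(-6*cos(7*B_t/4)/5) = (147*cos(7*B_t/4)/80) dt + (21*sin(7*B_t/4)/10) dB_t

Itô's formula for f(B_t) gives d f(B_t) = f'(B_t) dB_t + (1/2) f''(B_t) dt. Compute derivatives of f(x) = -6*cos(7*x/4)/5:
  f'(x)  = 21*sin(7*x/4)/10
  f''(x) = 147*cos(7*x/4)/40
Substitute x = B_t and multiply the f'' term by 1/2:
  drift     = (1/2) * (147*cos(7*x/4)/40) evaluated at B_t = 147*cos(7*B_t/4)/80
  diffusion = (21*sin(7*x/4)/10) evaluated at B_t = 21*sin(7*B_t/4)/10
Therefore d(-6*cos(7*B_t/4)/5) = (147*cos(7*B_t/4)/80) dt + (21*sin(7*B_t/4)/10) dB_t.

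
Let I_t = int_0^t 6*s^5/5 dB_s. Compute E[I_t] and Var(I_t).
E[I_t] = 0; Var(I_t) = 36*t^11/275

The Itô integral of a deterministic integrand f(s) has mean 0 because each increment f(s) * (B_{s+ds} - B_s) has mean 0. By the Itô isometry:
  Var( int_0^t f(s) dB_s ) = E[ (int_0^t f(s) dB_s)^2 ] = int_0^t f(s)^2 ds.
Here f(s) = 6*s^5/5, so f(s)^2 = 36*s^10/25. Integrate:
  int_0^t (36*s^10/25) ds = 36*t^11/275.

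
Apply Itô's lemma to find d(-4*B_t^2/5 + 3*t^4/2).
d(-4*B_t^2/5 + 3*t^4/2) = (6*t^3 - 4/5) dt + (-8*B_t/5) dB_t

Itô's formula for f(t, x): d f(t, B_t) = (f_t + (1/2) f_xx) dt + f_x dB_t. Compute partials of f(t, x) = 3*t^4/2 - 4*x^2/5:
  f_t(t,x)  = 6*t^3
  f_x(t,x)  = -8*x/5
  f_xx(t,x) = -8/5
Assemble drift = f_t + (1/2) f_xx = 6*t^3 - 4/5 and diffusion = f_x = -8*x/5. Substituting x = B_t:
  d(-4*B_t^2/5 + 3*t^4/2) = (6*t^3 - 4/5) dt + (-8*B_t/5) dB_t.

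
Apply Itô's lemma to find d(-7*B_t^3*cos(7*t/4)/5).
d(-7*B_t^3*cos(7*t/4)/5) = (7*B_t*(7*B_t^2*sin(7*t/4) - 12*cos(7*t/4))/20) dt + (-21*B_t^2*cos(7*t/4)/5) dB_t

Itô's formula for f(t, x): d f(t, B_t) = (f_t + (1/2) f_xx) dt + f_x dB_t. Compute partials of f(t, x) = -7*x^3*cos(7*t/4)/5:
  f_t(t,x)  = 49*x^3*sin(7*t/4)/20
  f_x(t,x)  = -21*x^2*cos(7*t/4)/5
  f_xx(t,x) = -42*x*cos(7*t/4)/5
Assemble drift = f_t + (1/2) f_xx = 7*x*(7*x^2*sin(7*t/4) - 12*cos(7*t/4))/20 and diffusion = f_x = -21*x^2*cos(7*t/4)/5. Substituting x = B_t:
  d(-7*B_t^3*cos(7*t/4)/5) = (7*B_t*(7*B_t^2*sin(7*t/4) - 12*cos(7*t/4))/20) dt + (-21*B_t^2*cos(7*t/4)/5) dB_t.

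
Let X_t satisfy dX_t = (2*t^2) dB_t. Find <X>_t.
<X>_t = 4*t^5/5

For an Itô process dX_t = a(t) dt + b(t) dB_t, the quadratic variation is <X>_t = int_0^t b(s)^2 ds (the drift term does not contribute). Here b(s) = 2*s^2, so
  b(s)^2 = 4*s^4.
Integrating from 0 to t:
  <X>_t = int_0^t (4*s^4) ds = 4*t^5/5.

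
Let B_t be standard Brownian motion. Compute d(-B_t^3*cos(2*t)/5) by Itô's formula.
d(-B_t^3*cos(2*t)/5) = (B_t*(2*B_t^2*sin(2*t) - 3*cos(2*t))/5) dt + (-3*B_t^2*cos(2*t)/5) dB_t

Itô's formula for f(t, x): d f(t, B_t) = (f_t + (1/2) f_xx) dt + f_x dB_t. Compute partials of f(t, x) = -x^3*cos(2*t)/5:
  f_t(t,x)  = 2*x^3*sin(2*t)/5
  f_x(t,x)  = -3*x^2*cos(2*t)/5
  f_xx(t,x) = -6*x*cos(2*t)/5
Assemble drift = f_t + (1/2) f_xx = x*(2*x^2*sin(2*t) - 3*cos(2*t))/5 and diffusion = f_x = -3*x^2*cos(2*t)/5. Substituting x = B_t:
  d(-B_t^3*cos(2*t)/5) = (B_t*(2*B_t^2*sin(2*t) - 3*cos(2*t))/5) dt + (-3*B_t^2*cos(2*t)/5) dB_t.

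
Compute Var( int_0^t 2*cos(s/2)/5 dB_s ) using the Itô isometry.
Var = 2*t/25 + 2*sin(t)/25

The Itô integral of a deterministic integrand f(s) has mean 0 because each increment f(s) * (B_{s+ds} - B_s) has mean 0. By the Itô isometry:
  Var( int_0^t f(s) dB_s ) = E[ (int_0^t f(s) dB_s)^2 ] = int_0^t f(s)^2 ds.
Here f(s) = 2*cos(s/2)/5, so f(s)^2 = 4*cos(s/2)^2/25. Integrate:
  int_0^t (4*cos(s/2)^2/25) ds = 2*t/25 + 2*sin(t)/25.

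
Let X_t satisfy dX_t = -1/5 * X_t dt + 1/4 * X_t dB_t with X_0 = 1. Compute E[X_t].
E[X_t] = exp(-t/5)

For GBM dX = mu X dt + sigma X dB with X_0 = x_0, apply Itô to Y = log X: dY = (mu - sigma^2/2) dt + sigma dB, so Y_t = log(x_0) + (mu - sigma^2/2) t + sigma B_t and hence X_t = x_0 * exp((mu - sigma^2/2) t + sigma B_t).
With mu = -1/5, sigma = 1/4, x_0 = 1, this gives:
  X_t = 1 * exp((-37/160) * t + (1/4) * B_t).
Since sigma*B_t ~ Normal(0, sigma^2 t), E[exp(sigma*B_t)] = exp(sigma^2 t / 2); so E[X_t] = x_0 * exp((mu - sigma^2/2) t) * exp(sigma^2 t / 2) = x_0 * exp(mu t) = exp(-t/5).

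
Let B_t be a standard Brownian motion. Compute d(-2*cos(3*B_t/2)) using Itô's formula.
d(-2*cos(3*B_t/2)) = (9*cos(3*B_t/2)/4) dt + (3*sin(3*B_t/2)) dB_t

Itô's formula for f(B_t) gives d f(B_t) = f'(B_t) dB_t + (1/2) f''(B_t) dt. Compute derivatives of f(x) = -2*cos(3*x/2):
  f'(x)  = 3*sin(3*x/2)
  f''(x) = 9*cos(3*x/2)/2
Substitute x = B_t and multiply the f'' term by 1/2:
  drift     = (1/2) * (9*cos(3*x/2)/2) evaluated at B_t = 9*cos(3*B_t/2)/4
  diffusion = (3*sin(3*x/2)) evaluated at B_t = 3*sin(3*B_t/2)
Therefore d(-2*cos(3*B_t/2)) = (9*cos(3*B_t/2)/4) dt + (3*sin(3*B_t/2)) dB_t.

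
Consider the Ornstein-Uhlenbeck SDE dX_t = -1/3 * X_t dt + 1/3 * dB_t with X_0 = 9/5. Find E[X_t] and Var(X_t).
E[X_t] = 9*exp(-t/3)/5; Var(X_t) = 1/6 - exp(-2*t/3)/6

The OU SDE dX = -theta X dt + sigma dB admits the integrating factor exp(theta t): d(exp(theta t) X_t) = sigma exp(theta t) dB_t. Integrating from 0 to t:
  X_t = x_0 * exp(-theta t) + sigma * int_0^t exp(-theta (t-s)) dB_s.
The Itô integral has mean 0 and (by the Itô isometry) variance sigma^2 * int_0^t exp(-2 theta (t - s)) ds = sigma^2 * (1 - exp(-2 theta t)) / (2 theta).
With theta = 1/3, sigma = 1/3, x_0 = 9/5:
  E[X_t] = 9/5 * exp(-1/3 t) = 9*exp(-t/3)/5
  Var(X_t) = (1/3)^2 * (1 - exp(-2*1/3 t)) / (2 * 1/3) = 1/6 - exp(-2*t/3)/6.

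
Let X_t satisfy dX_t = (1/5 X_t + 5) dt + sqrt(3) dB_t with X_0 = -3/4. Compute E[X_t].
E[X_t] = 97*exp(t/5)/4 - 25

Taking expectations and using E[dB_t] = 0, the mean m(t) = E[X_t] satisfies the ODE m'(t) = a m(t) + b with m(0) = x_0. With a = 1/5, b = 5, x_0 = -3/4, the solution is
  m(t) = x_0 * exp(a t) + (b/a) * (exp(a t) - 1)
       = (-3/4) * exp((1/5) t) + (5/(1/5)) * (exp((1/5) t) - 1)
       = 97*exp(t/5)/4 - 25.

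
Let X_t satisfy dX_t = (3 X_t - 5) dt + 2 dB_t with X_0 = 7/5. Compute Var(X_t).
Var(X_t) = 2*exp(6*t)/3 - 2/3

The variance V(t) = Var(X_t) satisfies V'(t) = 2 a V(t) + c^2 with V(0) = 0 (drift coefficient is linear in X, diffusion is constant). With a = 3, c = 2, the solution is
  V(t) = (c^2 / (2 a)) * (exp(2 a t) - 1)
       = (2^2 / (2*3)) * (exp(6 t) - 1)
       = 2*exp(6*t)/3 - 2/3.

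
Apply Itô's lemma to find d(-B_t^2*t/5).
d(-B_t^2*t/5) = (-B_t^2/5 - t/5) dt + (-2*B_t*t/5) dB_t

Itô's formula for f(t, x): d f(t, B_t) = (f_t + (1/2) f_xx) dt + f_x dB_t. Compute partials of f(t, x) = -t*x^2/5:
  f_t(t,x)  = -x^2/5
  f_x(t,x)  = -2*t*x/5
  f_xx(t,x) = -2*t/5
Assemble drift = f_t + (1/2) f_xx = -t/5 - x^2/5 and diffusion = f_x = -2*t*x/5. Substituting x = B_t:
  d(-B_t^2*t/5) = (-B_t^2/5 - t/5) dt + (-2*B_t*t/5) dB_t.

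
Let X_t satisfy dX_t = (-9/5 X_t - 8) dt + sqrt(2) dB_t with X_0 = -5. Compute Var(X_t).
Var(X_t) = 5/9 - 5*exp(-18*t/5)/9

The variance V(t) = Var(X_t) satisfies V'(t) = 2 a V(t) + c^2 with V(0) = 0 (drift coefficient is linear in X, diffusion is constant). With a = -9/5, c = sqrt(2), the solution is
  V(t) = (c^2 / (2 a)) * (exp(2 a t) - 1)
       = (sqrt(2)^2 / (2*(-9/5))) * (exp((-18/5) t) - 1)
       = 5/9 - 5*exp(-18*t/5)/9.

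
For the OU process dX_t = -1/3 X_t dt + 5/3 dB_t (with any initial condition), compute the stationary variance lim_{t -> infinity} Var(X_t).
lim Var(X_t) = 25/6

The OU SDE dX = -theta X dt + sigma dB admits the integrating factor exp(theta t): d(exp(theta t) X_t) = sigma exp(theta t) dB_t. Integrating from 0 to t gives X_t = x_0 * exp(-theta t) + sigma * int_0^t exp(-theta (t-s)) dB_s for any initial x_0. The Itô integral has variance (by the Itô isometry) sigma^2 * int_0^t exp(-2 theta (t - s)) ds = sigma^2 * (1 - exp(-2 theta t)) / (2 theta), independent of x_0.
With theta = 1/3, sigma = 5/3:
  Var(X_t) = (5/3)^2 * (1 - exp(-2*1/3 t)) / (2 * 1/3) = 25/6 - 25*exp(-2*t/3)/6.
As t -> infinity, exp(-2*1/3 t) -> 0, so the stationary variance is sigma^2 / (2 theta) = 25/6.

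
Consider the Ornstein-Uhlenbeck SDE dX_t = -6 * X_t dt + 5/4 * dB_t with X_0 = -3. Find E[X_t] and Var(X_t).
E[X_t] = -3*exp(-6*t); Var(X_t) = 25/192 - 25*exp(-12*t)/192

The OU SDE dX = -theta X dt + sigma dB admits the integrating factor exp(theta t): d(exp(theta t) X_t) = sigma exp(theta t) dB_t. Integrating from 0 to t:
  X_t = x_0 * exp(-theta t) + sigma * int_0^t exp(-theta (t-s)) dB_s.
The Itô integral has mean 0 and (by the Itô isometry) variance sigma^2 * int_0^t exp(-2 theta (t - s)) ds = sigma^2 * (1 - exp(-2 theta t)) / (2 theta).
With theta = 6, sigma = 5/4, x_0 = -3:
  E[X_t] = -3 * exp(-6 t) = -3*exp(-6*t)
  Var(X_t) = (5/4)^2 * (1 - exp(-2*6 t)) / (2 * 6) = 25/192 - 25*exp(-12*t)/192.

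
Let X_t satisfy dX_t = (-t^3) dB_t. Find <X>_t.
<X>_t = t^7/7

For an Itô process dX_t = a(t) dt + b(t) dB_t, the quadratic variation is <X>_t = int_0^t b(s)^2 ds (the drift term does not contribute). Here b(s) = -s^3, so
  b(s)^2 = s^6.
Integrating from 0 to t:
  <X>_t = int_0^t (s^6) ds = t^7/7.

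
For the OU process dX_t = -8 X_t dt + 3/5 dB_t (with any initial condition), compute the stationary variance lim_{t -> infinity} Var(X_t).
lim Var(X_t) = 9/400

The OU SDE dX = -theta X dt + sigma dB admits the integrating factor exp(theta t): d(exp(theta t) X_t) = sigma exp(theta t) dB_t. Integrating from 0 to t gives X_t = x_0 * exp(-theta t) + sigma * int_0^t exp(-theta (t-s)) dB_s for any initial x_0. The Itô integral has variance (by the Itô isometry) sigma^2 * int_0^t exp(-2 theta (t - s)) ds = sigma^2 * (1 - exp(-2 theta t)) / (2 theta), independent of x_0.
With theta = 8, sigma = 3/5:
  Var(X_t) = (3/5)^2 * (1 - exp(-2*8 t)) / (2 * 8) = 9/400 - 9*exp(-16*t)/400.
As t -> infinity, exp(-2*8 t) -> 0, so the stationary variance is sigma^2 / (2 theta) = 9/400.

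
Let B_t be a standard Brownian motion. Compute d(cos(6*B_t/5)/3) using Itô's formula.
d(cos(6*B_t/5)/3) = (-6*cos(6*B_t/5)/25) dt + (-2*sin(6*B_t/5)/5) dB_t

Itô's formula for f(B_t) gives d f(B_t) = f'(B_t) dB_t + (1/2) f''(B_t) dt. Compute derivatives of f(x) = cos(6*x/5)/3:
  f'(x)  = -2*sin(6*x/5)/5
  f''(x) = -12*cos(6*x/5)/25
Substitute x = B_t and multiply the f'' term by 1/2:
  drift     = (1/2) * (-12*cos(6*x/5)/25) evaluated at B_t = -6*cos(6*B_t/5)/25
  diffusion = (-2*sin(6*x/5)/5) evaluated at B_t = -2*sin(6*B_t/5)/5
Therefore d(cos(6*B_t/5)/3) = (-6*cos(6*B_t/5)/25) dt + (-2*sin(6*B_t/5)/5) dB_t.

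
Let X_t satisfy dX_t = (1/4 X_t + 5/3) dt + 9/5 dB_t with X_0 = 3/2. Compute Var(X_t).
Var(X_t) = 162*exp(t/2)/25 - 162/25

The variance V(t) = Var(X_t) satisfies V'(t) = 2 a V(t) + c^2 with V(0) = 0 (drift coefficient is linear in X, diffusion is constant). With a = 1/4, c = 9/5, the solution is
  V(t) = (c^2 / (2 a)) * (exp(2 a t) - 1)
       = ((9/5)^2 / (2*(1/4))) * (exp((1/2) t) - 1)
       = 162*exp(t/2)/25 - 162/25.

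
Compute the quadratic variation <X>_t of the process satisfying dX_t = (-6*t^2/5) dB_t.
<X>_t = 36*t^5/125

For an Itô process dX_t = a(t) dt + b(t) dB_t, the quadratic variation is <X>_t = int_0^t b(s)^2 ds (the drift term does not contribute). Here b(s) = -6*s^2/5, so
  b(s)^2 = 36*s^4/25.
Integrating from 0 to t:
  <X>_t = int_0^t (36*s^4/25) ds = 36*t^5/125.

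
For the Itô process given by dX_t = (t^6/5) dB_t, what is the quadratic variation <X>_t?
<X>_t = t^13/325

For an Itô process dX_t = a(t) dt + b(t) dB_t, the quadratic variation is <X>_t = int_0^t b(s)^2 ds (the drift term does not contribute). Here b(s) = s^6/5, so
  b(s)^2 = s^12/25.
Integrating from 0 to t:
  <X>_t = int_0^t (s^12/25) ds = t^13/325.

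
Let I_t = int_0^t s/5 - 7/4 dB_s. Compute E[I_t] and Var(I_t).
E[I_t] = 0; Var(I_t) = t*(16*t^2 - 420*t + 3675)/1200

The Itô integral of a deterministic integrand f(s) has mean 0 because each increment f(s) * (B_{s+ds} - B_s) has mean 0. By the Itô isometry:
  Var( int_0^t f(s) dB_s ) = E[ (int_0^t f(s) dB_s)^2 ] = int_0^t f(s)^2 ds.
Here f(s) = s/5 - 7/4, so f(s)^2 = (4*s - 35)^2/400. Integrate:
  int_0^t ((4*s - 35)^2/400) ds = t*(16*t^2 - 420*t + 3675)/1200.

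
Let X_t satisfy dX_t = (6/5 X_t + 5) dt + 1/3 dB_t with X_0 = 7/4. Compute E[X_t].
E[X_t] = 71*exp(6*t/5)/12 - 25/6

Taking expectations and using E[dB_t] = 0, the mean m(t) = E[X_t] satisfies the ODE m'(t) = a m(t) + b with m(0) = x_0. With a = 6/5, b = 5, x_0 = 7/4, the solution is
  m(t) = x_0 * exp(a t) + (b/a) * (exp(a t) - 1)
       = (7/4) * exp((6/5) t) + (5/(6/5)) * (exp((6/5) t) - 1)
       = 71*exp(6*t/5)/12 - 25/6.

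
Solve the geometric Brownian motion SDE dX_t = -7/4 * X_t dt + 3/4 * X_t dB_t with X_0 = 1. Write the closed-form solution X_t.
X_t = 1 * exp((-65/32) * t + (3/4) * B_t)

For GBM dX = mu X dt + sigma X dB with X_0 = x_0, apply Itô to Y = log X: dY = (mu - sigma^2/2) dt + sigma dB, so Y_t = log(x_0) + (mu - sigma^2/2) t + sigma B_t and hence X_t = x_0 * exp((mu - sigma^2/2) t + sigma B_t).
With mu = -7/4, sigma = 3/4, x_0 = 1, this gives:
  X_t = 1 * exp((-65/32) * t + (3/4) * B_t).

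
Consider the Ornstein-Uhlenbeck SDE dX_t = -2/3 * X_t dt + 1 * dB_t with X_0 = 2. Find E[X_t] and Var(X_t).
E[X_t] = 2*exp(-2*t/3); Var(X_t) = 3/4 - 3*exp(-4*t/3)/4

The OU SDE dX = -theta X dt + sigma dB admits the integrating factor exp(theta t): d(exp(theta t) X_t) = sigma exp(theta t) dB_t. Integrating from 0 to t:
  X_t = x_0 * exp(-theta t) + sigma * int_0^t exp(-theta (t-s)) dB_s.
The Itô integral has mean 0 and (by the Itô isometry) variance sigma^2 * int_0^t exp(-2 theta (t - s)) ds = sigma^2 * (1 - exp(-2 theta t)) / (2 theta).
With theta = 2/3, sigma = 1, x_0 = 2:
  E[X_t] = 2 * exp(-2/3 t) = 2*exp(-2*t/3)
  Var(X_t) = (1)^2 * (1 - exp(-2*2/3 t)) / (2 * 2/3) = 3/4 - 3*exp(-4*t/3)/4.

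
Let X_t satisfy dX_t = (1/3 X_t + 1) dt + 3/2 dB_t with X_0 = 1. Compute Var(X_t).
Var(X_t) = 27*exp(2*t/3)/8 - 27/8

The variance V(t) = Var(X_t) satisfies V'(t) = 2 a V(t) + c^2 with V(0) = 0 (drift coefficient is linear in X, diffusion is constant). With a = 1/3, c = 3/2, the solution is
  V(t) = (c^2 / (2 a)) * (exp(2 a t) - 1)
       = ((3/2)^2 / (2*(1/3))) * (exp((2/3) t) - 1)
       = 27*exp(2*t/3)/8 - 27/8.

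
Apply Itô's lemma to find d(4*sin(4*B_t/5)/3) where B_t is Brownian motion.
d(4*sin(4*B_t/5)/3) = (-32*sin(4*B_t/5)/75) dt + (16*cos(4*B_t/5)/15) dB_t

Itô's formula for f(B_t) gives d f(B_t) = f'(B_t) dB_t + (1/2) f''(B_t) dt. Compute derivatives of f(x) = 4*sin(4*x/5)/3:
  f'(x)  = 16*cos(4*x/5)/15
  f''(x) = -64*sin(4*x/5)/75
Substitute x = B_t and multiply the f'' term by 1/2:
  drift     = (1/2) * (-64*sin(4*x/5)/75) evaluated at B_t = -32*sin(4*B_t/5)/75
  diffusion = (16*cos(4*x/5)/15) evaluated at B_t = 16*cos(4*B_t/5)/15
Therefore d(4*sin(4*B_t/5)/3) = (-32*sin(4*B_t/5)/75) dt + (16*cos(4*B_t/5)/15) dB_t.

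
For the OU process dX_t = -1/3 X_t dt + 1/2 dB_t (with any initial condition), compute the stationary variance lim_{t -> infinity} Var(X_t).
lim Var(X_t) = 3/8

The OU SDE dX = -theta X dt + sigma dB admits the integrating factor exp(theta t): d(exp(theta t) X_t) = sigma exp(theta t) dB_t. Integrating from 0 to t gives X_t = x_0 * exp(-theta t) + sigma * int_0^t exp(-theta (t-s)) dB_s for any initial x_0. The Itô integral has variance (by the Itô isometry) sigma^2 * int_0^t exp(-2 theta (t - s)) ds = sigma^2 * (1 - exp(-2 theta t)) / (2 theta), independent of x_0.
With theta = 1/3, sigma = 1/2:
  Var(X_t) = (1/2)^2 * (1 - exp(-2*1/3 t)) / (2 * 1/3) = 3/8 - 3*exp(-2*t/3)/8.
As t -> infinity, exp(-2*1/3 t) -> 0, so the stationary variance is sigma^2 / (2 theta) = 3/8.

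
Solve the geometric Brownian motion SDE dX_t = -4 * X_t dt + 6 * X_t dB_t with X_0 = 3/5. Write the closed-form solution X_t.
X_t = 3/5 * exp((-22) * t + (6) * B_t)

For GBM dX = mu X dt + sigma X dB with X_0 = x_0, apply Itô to Y = log X: dY = (mu - sigma^2/2) dt + sigma dB, so Y_t = log(x_0) + (mu - sigma^2/2) t + sigma B_t and hence X_t = x_0 * exp((mu - sigma^2/2) t + sigma B_t).
With mu = -4, sigma = 6, x_0 = 3/5, this gives:
  X_t = 3/5 * exp((-22) * t + (6) * B_t).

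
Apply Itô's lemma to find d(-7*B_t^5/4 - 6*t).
d(-7*B_t^5/4 - 6*t) = (-35*B_t^3/2 - 6) dt + (-35*B_t^4/4) dB_t

Itô's formula for f(t, x): d f(t, B_t) = (f_t + (1/2) f_xx) dt + f_x dB_t. Compute partials of f(t, x) = -6*t - 7*x^5/4:
  f_t(t,x)  = -6
  f_x(t,x)  = -35*x^4/4
  f_xx(t,x) = -35*x^3
Assemble drift = f_t + (1/2) f_xx = -35*x^3/2 - 6 and diffusion = f_x = -35*x^4/4. Substituting x = B_t:
  d(-7*B_t^5/4 - 6*t) = (-35*B_t^3/2 - 6) dt + (-35*B_t^4/4) dB_t.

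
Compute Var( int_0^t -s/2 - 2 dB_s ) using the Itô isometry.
Var = t*(t^2 + 12*t + 48)/12

The Itô integral of a deterministic integrand f(s) has mean 0 because each increment f(s) * (B_{s+ds} - B_s) has mean 0. By the Itô isometry:
  Var( int_0^t f(s) dB_s ) = E[ (int_0^t f(s) dB_s)^2 ] = int_0^t f(s)^2 ds.
Here f(s) = -s/2 - 2, so f(s)^2 = (s + 4)^2/4. Integrate:
  int_0^t ((s + 4)^2/4) ds = t*(t^2 + 12*t + 48)/12.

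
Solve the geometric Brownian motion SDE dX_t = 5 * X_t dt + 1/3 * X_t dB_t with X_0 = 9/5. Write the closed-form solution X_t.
X_t = 9/5 * exp((89/18) * t + (1/3) * B_t)

For GBM dX = mu X dt + sigma X dB with X_0 = x_0, apply Itô to Y = log X: dY = (mu - sigma^2/2) dt + sigma dB, so Y_t = log(x_0) + (mu - sigma^2/2) t + sigma B_t and hence X_t = x_0 * exp((mu - sigma^2/2) t + sigma B_t).
With mu = 5, sigma = 1/3, x_0 = 9/5, this gives:
  X_t = 9/5 * exp((89/18) * t + (1/3) * B_t).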